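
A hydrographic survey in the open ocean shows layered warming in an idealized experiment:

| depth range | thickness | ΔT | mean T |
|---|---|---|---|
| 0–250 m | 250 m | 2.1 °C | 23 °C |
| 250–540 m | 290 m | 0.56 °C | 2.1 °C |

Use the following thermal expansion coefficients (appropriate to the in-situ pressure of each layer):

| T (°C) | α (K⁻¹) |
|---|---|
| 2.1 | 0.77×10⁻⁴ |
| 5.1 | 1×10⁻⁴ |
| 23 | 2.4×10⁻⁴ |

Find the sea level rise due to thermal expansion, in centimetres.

Layer 1 at 23 °C → α = 2.4×10⁻⁴ K⁻¹
Layer 2 at 2.1 °C → α = 0.77×10⁻⁴ K⁻¹
250 × 2.4×10⁻⁴ × 2.1 = 0.12600 m
250–540 m: 0.56 × 0.77×10⁻⁴ × 290 = 0.0125048 m
Δh = 0.12600 + 0.0125048 = 0.1385048 m

13.9 cm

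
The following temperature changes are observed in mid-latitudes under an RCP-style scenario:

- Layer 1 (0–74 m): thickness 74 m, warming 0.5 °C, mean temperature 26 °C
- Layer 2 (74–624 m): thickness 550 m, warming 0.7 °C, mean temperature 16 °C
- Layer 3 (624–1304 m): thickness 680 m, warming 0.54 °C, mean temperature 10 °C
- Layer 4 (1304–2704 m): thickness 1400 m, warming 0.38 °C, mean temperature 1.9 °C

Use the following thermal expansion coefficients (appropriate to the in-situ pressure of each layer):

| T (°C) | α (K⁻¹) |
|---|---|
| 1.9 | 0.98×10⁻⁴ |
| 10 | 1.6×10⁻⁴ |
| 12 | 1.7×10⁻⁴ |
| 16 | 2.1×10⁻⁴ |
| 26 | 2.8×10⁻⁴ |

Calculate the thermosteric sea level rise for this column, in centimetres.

Δh ≈ 20.2 cm

Layer 1 at 26 °C → α = 2.8×10⁻⁴ K⁻¹
Layer 2 at 16 °C → α = 2.1×10⁻⁴ K⁻¹
Layer 3 at 10 °C → α = 1.6×10⁻⁴ K⁻¹
Layer 4 at 1.9 °C → α = 0.98×10⁻⁴ K⁻¹
Layer 1: 2.8×10⁻⁴ × 0.5 × 74 = 0.01036 m
Layer 2: 0.7 × 2.1×10⁻⁴ × 550 = 0.08085 m
624–1304 m: 1.6×10⁻⁴ × 680 × 0.54 = 0.058752 m
Layer 4: 0.98×10⁻⁴ × 1400 × 0.38 = 0.052136 m
Δh = 0.01036 + 0.08085 + 0.058752 + 0.052136 = 0.202098 m ≈ 20.2 cm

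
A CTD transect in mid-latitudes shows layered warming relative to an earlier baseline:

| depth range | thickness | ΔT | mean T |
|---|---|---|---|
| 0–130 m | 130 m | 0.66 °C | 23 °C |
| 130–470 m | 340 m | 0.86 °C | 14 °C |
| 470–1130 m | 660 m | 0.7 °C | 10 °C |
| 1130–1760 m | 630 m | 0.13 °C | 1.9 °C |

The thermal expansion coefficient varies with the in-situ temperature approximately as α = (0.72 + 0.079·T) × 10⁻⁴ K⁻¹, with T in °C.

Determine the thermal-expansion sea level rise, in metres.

Layer 1: α = (0.72 + 0.079×23)×10⁻⁴ = 2.537×10⁻⁴ K⁻¹
Layer 2: α = (0.72 + 0.079×14)×10⁻⁴ = 1.826×10⁻⁴ K⁻¹
Layer 3: α = (0.72 + 0.079×10)×10⁻⁴ = 1.51×10⁻⁴ K⁻¹
Layer 4: α = (0.72 + 0.079×1.9)×10⁻⁴ = 0.8701×10⁻⁴ K⁻¹
Layer 1: 130 × 2.537×10⁻⁴ × 0.66 = 0.02176746 m
130–470 m: 1.826×10⁻⁴ × 0.86 × 340 = 0.05339224 m
470–1130 m: 660 × 1.51×10⁻⁴ × 0.7 = 0.069762 m
630 × 0.8701×10⁻⁴ × 0.13 = 0.007126119 m
Δh = 0.02176746 + 0.05339224 + 0.069762 + 0.007126119 = 0.152047819 m ≈ 0.152 m

Δh ≈ 0.152 m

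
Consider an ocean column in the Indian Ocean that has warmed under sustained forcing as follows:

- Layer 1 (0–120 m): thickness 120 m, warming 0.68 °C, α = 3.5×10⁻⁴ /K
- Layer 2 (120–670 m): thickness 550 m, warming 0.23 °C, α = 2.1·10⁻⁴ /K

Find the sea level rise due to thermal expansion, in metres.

Δh = 0.0551 m

0–120 m: 3.5×10⁻⁴ × 0.68 × 120 = 0.02856 m
Layer 2: 0.23 × 2.1×10⁻⁴ × 550 = 0.026565 m
Δh = 0.02856 + 0.026565 = 0.055125 m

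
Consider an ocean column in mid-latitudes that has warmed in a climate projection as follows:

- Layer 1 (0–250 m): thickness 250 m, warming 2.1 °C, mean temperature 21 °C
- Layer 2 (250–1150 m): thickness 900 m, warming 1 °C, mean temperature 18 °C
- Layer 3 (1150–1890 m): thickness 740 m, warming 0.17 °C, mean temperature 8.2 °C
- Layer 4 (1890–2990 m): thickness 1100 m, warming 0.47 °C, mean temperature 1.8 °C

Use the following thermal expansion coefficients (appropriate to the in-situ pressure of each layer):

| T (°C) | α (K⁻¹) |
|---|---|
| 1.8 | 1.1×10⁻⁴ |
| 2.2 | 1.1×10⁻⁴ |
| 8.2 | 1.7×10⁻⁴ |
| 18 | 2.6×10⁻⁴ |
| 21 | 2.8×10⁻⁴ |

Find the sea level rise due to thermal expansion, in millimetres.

Layer 1 at 21 °C → α = 2.8×10⁻⁴ K⁻¹
Layer 2 at 18 °C → α = 2.6×10⁻⁴ K⁻¹
Layer 3 at 8.2 °C → α = 1.7×10⁻⁴ K⁻¹
Layer 4 at 1.8 °C → α = 1.1×10⁻⁴ K⁻¹
2.8×10⁻⁴ × 250 × 2.1 = 0.14700 m
250–1150 m: 2.6×10⁻⁴ × 900 × 1 = 0.23400 m
1150–1890 m: 740 × 1.7×10⁻⁴ × 0.17 = 0.021386 m
1890–2990 m: 1.1×10⁻⁴ × 0.47 × 1100 = 0.05687 m
Δh = 0.14700 + 0.23400 + 0.021386 + 0.05687 = 0.459256 m ≈ 460 mm

460 mm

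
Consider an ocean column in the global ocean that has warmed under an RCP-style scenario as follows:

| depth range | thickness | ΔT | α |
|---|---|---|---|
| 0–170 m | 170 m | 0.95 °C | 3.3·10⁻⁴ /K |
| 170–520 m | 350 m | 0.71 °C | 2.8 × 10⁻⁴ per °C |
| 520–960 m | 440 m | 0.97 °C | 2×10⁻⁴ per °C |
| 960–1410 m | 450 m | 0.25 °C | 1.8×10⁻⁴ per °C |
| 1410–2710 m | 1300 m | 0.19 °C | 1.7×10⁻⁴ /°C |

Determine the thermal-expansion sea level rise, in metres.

3.3×10⁻⁴ × 0.95 × 170 = 0.053295 m
Layer 2: 2.8×10⁻⁴ × 350 × 0.71 = 0.06958 m
520–960 m: 0.97 × 2×10⁻⁴ × 440 = 0.08536 m
Layer 4: 450 × 0.25 × 1.8×10⁻⁴ = 0.02025 m
Layer 5: 1.7×10⁻⁴ × 1300 × 0.19 = 0.04199 m
Δh = 0.053295 + 0.06958 + 0.08536 + 0.02025 + 0.04199 = 0.270475 m

0.270 m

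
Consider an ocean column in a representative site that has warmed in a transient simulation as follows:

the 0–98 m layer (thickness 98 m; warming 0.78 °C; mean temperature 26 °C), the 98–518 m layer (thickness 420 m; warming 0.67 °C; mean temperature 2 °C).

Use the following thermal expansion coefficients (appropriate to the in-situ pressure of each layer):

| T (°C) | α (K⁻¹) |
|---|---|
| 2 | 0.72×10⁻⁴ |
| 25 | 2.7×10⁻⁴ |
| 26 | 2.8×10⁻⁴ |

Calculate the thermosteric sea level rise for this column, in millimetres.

Layer 1 at 26 °C → α = 2.8×10⁻⁴ K⁻¹
Layer 2 at 2 °C → α = 0.72×10⁻⁴ K⁻¹
Layer 1: 2.8×10⁻⁴ × 0.78 × 98 = 0.0214032 m
Layer 2: 0.67 × 0.72×10⁻⁴ × 420 = 0.0202608 m
Δh = 0.0214032 + 0.0202608 = 0.041664 m ≈ 41.7 mm

Δh ≈ 41.7 mm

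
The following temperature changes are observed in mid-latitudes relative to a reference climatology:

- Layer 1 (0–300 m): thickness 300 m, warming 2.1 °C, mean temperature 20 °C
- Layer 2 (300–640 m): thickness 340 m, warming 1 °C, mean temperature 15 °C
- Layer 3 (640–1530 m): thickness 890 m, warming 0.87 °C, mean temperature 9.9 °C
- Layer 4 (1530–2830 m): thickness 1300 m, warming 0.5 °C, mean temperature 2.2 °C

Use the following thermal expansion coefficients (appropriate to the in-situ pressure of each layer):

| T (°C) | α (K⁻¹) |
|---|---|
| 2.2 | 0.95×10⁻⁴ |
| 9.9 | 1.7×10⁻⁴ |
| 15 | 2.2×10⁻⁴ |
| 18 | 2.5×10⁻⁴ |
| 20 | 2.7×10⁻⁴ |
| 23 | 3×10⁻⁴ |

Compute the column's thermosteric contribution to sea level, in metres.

Δh ≈ 0.438 m

Layer 1 at 20 °C → α = 2.7×10⁻⁴ K⁻¹
Layer 2 at 15 °C → α = 2.2×10⁻⁴ K⁻¹
Layer 3 at 9.9 °C → α = 1.7×10⁻⁴ K⁻¹
Layer 4 at 2.2 °C → α = 0.95×10⁻⁴ K⁻¹
Layer 1: 2.7×10⁻⁴ × 2.1 × 300 = 0.17010 m
300–640 m: 1 × 340 × 2.2×10⁻⁴ = 0.07480 m
890 × 1.7×10⁻⁴ × 0.87 = 0.131631 m
0.95×10⁻⁴ × 0.5 × 1300 = 0.06175 m
Δh = 0.17010 + 0.07480 + 0.131631 + 0.06175 = 0.438281 m ≈ 0.438 m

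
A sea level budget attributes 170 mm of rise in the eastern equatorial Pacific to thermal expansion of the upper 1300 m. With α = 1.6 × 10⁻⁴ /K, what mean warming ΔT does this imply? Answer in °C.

ΔT = Δh/(αH) = 0.17 / (1.6×10⁻⁴ × 1300) ≈ 0.8173 °C

about 0.82 °C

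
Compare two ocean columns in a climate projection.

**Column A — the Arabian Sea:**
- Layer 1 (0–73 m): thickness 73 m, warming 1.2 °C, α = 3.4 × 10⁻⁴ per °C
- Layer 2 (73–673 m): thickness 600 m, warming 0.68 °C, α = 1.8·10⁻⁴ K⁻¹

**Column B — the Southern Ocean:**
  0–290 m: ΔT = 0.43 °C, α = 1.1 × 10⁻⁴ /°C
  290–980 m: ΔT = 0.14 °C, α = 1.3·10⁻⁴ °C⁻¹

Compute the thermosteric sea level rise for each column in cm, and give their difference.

A: 10 cm; B: 2.6 cm; difference 7.7 cm

A Layer 1: 1.2 × 73 × 3.4×10⁻⁴ = 0.029784 m
A Layer 2: 0.68 × 600 × 1.8×10⁻⁴ = 0.07344 m
A total: 0.103224 m
B 0.43 × 290 × 1.1×10⁻⁴ = 0.013717 m
B 1.3×10⁻⁴ × 690 × 0.14 = 0.012558 m
B total: 0.026275 m
Difference: 0.103224 − 0.026275 = 0.076949 m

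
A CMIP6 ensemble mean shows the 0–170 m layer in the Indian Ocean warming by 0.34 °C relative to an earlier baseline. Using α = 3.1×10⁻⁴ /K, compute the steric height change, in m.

0.018 m of thermosteric rise

Δh = αΔT·H = 3.1×10⁻⁴ × 0.34 × 170 = 0.017918 m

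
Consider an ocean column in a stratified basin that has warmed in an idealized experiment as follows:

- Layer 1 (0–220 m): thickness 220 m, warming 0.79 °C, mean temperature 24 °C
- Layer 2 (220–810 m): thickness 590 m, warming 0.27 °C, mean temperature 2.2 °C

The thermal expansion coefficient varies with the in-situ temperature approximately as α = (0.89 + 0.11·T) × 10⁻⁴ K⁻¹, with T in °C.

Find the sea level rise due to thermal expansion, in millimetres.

Layer 1: α = (0.89 + 0.11×24)×10⁻⁴ = 3.53×10⁻⁴ K⁻¹
Layer 2: α = (0.89 + 0.11×2.2)×10⁻⁴ = 1.132×10⁻⁴ K⁻¹
0.79 × 3.53×10⁻⁴ × 220 = 0.0613514 m
0.27 × 590 × 1.132×10⁻⁴ = 0.01803276 m
Δh = 0.0613514 + 0.01803276 = 0.07938416 m ≈ 79 mm

about 79 mm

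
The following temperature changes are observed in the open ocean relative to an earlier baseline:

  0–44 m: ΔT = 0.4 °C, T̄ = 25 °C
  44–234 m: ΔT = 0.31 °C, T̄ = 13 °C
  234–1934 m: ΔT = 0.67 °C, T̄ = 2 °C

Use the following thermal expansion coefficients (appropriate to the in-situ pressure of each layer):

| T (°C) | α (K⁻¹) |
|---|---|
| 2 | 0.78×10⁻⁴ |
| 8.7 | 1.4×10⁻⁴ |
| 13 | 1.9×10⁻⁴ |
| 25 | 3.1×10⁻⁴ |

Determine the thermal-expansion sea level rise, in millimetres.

about 105 mm

Layer 1 at 25 °C → α = 3.1×10⁻⁴ K⁻¹
Layer 2 at 13 °C → α = 1.9×10⁻⁴ K⁻¹
Layer 3 at 2 °C → α = 0.78×10⁻⁴ K⁻¹
3.1×10⁻⁴ × 0.4 × 44 = 0.005456 m
44–234 m: 0.31 × 190 × 1.9×10⁻⁴ = 0.011191 m
Layer 3: 1700 × 0.78×10⁻⁴ × 0.67 = 0.088842 m
Δh = 0.005456 + 0.011191 + 0.088842 = 0.105489 m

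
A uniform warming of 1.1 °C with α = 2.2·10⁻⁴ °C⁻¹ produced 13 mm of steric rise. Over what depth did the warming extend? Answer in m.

54 m

H = Δh/(αΔT) = 0.013 / (2.2×10⁻⁴ × 1.1) ≈ 53.72 m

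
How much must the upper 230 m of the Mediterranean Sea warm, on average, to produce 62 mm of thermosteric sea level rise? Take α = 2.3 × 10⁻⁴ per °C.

ΔT = Δh/(αH) = 0.062 / (2.3×10⁻⁴ × 230) ≈ 1.172 K

about 1.2 K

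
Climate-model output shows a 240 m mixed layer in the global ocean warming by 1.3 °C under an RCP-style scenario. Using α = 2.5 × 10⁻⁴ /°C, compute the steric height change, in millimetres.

about 78.0 mm

Δh = αΔT·H = 2.5×10⁻⁴ × 1.3 × 240 = 0.07800 m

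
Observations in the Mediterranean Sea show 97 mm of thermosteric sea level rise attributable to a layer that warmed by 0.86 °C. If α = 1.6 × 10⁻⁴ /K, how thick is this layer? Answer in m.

700 m

H = Δh/(αΔT) = 0.097 / (1.6×10⁻⁴ × 0.86) ≈ 704.9 m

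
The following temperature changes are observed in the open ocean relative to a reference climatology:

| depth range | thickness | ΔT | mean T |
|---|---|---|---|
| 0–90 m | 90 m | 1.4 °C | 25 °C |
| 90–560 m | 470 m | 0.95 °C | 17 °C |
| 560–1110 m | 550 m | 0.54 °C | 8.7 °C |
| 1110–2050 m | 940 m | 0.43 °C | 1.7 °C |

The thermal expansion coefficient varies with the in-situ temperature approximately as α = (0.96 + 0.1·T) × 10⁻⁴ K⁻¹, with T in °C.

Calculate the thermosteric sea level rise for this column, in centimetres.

Δh ≈ 26.2 cm

Layer 1: α = (0.96 + 0.1×25)×10⁻⁴ = 3.46×10⁻⁴ K⁻¹
Layer 2: α = (0.96 + 0.1×17)×10⁻⁴ = 2.66×10⁻⁴ K⁻¹
Layer 3: α = (0.96 + 0.1×8.7)×10⁻⁴ = 1.83×10⁻⁴ K⁻¹
Layer 4: α = (0.96 + 0.1×1.7)×10⁻⁴ = 1.13×10⁻⁴ K⁻¹
3.46×10⁻⁴ × 1.4 × 90 = 0.043596 m
90–560 m: 0.95 × 470 × 2.66×10⁻⁴ = 0.118769 m
1.83×10⁻⁴ × 550 × 0.54 = 0.054351 m
1110–2050 m: 940 × 0.43 × 1.13×10⁻⁴ = 0.0456746 m
Δh = 0.043596 + 0.118769 + 0.054351 + 0.0456746 = 0.2623906 m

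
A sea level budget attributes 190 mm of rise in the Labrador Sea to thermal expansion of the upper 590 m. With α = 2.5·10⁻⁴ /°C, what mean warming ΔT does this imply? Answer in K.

ΔT = Δh/(αH) = 0.19 / (2.5×10⁻⁴ × 590) ≈ 1.288 K

about 1.29 K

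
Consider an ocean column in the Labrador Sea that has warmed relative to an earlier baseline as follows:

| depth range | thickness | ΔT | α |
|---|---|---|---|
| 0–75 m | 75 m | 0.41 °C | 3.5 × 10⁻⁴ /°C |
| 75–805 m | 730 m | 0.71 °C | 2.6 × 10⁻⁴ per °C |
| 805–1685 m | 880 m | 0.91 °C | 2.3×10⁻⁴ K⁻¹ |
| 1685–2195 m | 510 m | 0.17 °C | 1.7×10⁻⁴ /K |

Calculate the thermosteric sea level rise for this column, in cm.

Layer 1: 0.41 × 75 × 3.5×10⁻⁴ = 0.0107625 m
730 × 0.71 × 2.6×10⁻⁴ = 0.134758 m
805–1685 m: 880 × 0.91 × 2.3×10⁻⁴ = 0.184184 m
1.7×10⁻⁴ × 0.17 × 510 = 0.014739 m
Δh = 0.0107625 + 0.134758 + 0.184184 + 0.014739 = 0.3444435 m ≈ 34.4 cm

34.4 cm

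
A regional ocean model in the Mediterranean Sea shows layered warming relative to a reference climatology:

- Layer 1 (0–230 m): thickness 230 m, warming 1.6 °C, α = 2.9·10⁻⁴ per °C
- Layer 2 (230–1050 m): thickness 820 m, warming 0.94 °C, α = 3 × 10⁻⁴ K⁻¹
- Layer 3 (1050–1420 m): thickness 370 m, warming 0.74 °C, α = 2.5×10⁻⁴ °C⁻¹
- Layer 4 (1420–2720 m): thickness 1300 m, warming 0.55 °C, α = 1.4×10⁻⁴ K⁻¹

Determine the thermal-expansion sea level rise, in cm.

50.7 cm of thermosteric rise

Layer 1: 2.9×10⁻⁴ × 1.6 × 230 = 0.10672 m
3×10⁻⁴ × 0.94 × 820 = 0.23124 m
1050–1420 m: 2.5×10⁻⁴ × 370 × 0.74 = 0.06845 m
Layer 4: 1.4×10⁻⁴ × 1300 × 0.55 = 0.10010 m
Δh = 0.10672 + 0.23124 + 0.06845 + 0.10010 = 0.50651 m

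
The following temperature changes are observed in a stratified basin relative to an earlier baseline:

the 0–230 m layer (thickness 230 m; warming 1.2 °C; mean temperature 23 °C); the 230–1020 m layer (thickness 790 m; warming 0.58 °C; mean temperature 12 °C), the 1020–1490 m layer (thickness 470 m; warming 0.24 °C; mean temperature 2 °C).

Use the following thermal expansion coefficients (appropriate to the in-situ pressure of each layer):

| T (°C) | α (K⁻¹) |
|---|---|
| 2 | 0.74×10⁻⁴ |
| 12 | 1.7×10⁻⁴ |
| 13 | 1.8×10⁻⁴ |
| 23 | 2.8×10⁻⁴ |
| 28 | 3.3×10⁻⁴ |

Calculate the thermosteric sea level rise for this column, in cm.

Layer 1 at 23 °C → α = 2.8×10⁻⁴ K⁻¹
Layer 2 at 12 °C → α = 1.7×10⁻⁴ K⁻¹
Layer 3 at 2 °C → α = 0.74×10⁻⁴ K⁻¹
0–230 m: 2.8×10⁻⁴ × 1.2 × 230 = 0.07728 m
230–1020 m: 0.58 × 790 × 1.7×10⁻⁴ = 0.077894 m
1020–1490 m: 0.74×10⁻⁴ × 0.24 × 470 = 0.0083472 m
Δh = 0.07728 + 0.077894 + 0.0083472 = 0.1635212 m

Δh ≈ 16.4 cm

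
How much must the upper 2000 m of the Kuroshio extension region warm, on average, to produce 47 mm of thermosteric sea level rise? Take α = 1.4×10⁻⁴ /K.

0.168 °C

ΔT = Δh/(αH) = 0.047 / (1.4×10⁻⁴ × 2000) ≈ 0.1679 °C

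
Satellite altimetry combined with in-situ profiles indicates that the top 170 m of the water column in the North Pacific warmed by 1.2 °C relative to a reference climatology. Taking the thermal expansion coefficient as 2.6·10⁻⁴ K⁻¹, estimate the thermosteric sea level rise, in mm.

Δh = αΔT·H = 2.6×10⁻⁴ × 1.2 × 170 = 0.05304 m

53.0 mm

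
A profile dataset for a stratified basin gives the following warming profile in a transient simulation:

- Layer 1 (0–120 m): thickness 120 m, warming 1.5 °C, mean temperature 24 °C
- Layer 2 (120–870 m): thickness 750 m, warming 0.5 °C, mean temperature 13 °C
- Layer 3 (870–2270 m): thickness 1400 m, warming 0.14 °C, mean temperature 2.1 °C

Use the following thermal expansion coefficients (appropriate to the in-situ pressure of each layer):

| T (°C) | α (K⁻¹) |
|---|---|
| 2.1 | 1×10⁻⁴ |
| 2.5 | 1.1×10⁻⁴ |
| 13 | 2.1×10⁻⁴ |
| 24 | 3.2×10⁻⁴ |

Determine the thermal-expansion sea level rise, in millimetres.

Layer 1 at 24 °C → α = 3.2×10⁻⁴ K⁻¹
Layer 2 at 13 °C → α = 2.1×10⁻⁴ K⁻¹
Layer 3 at 2.1 °C → α = 1×10⁻⁴ K⁻¹
Layer 1: 3.2×10⁻⁴ × 120 × 1.5 = 0.05760 m
120–870 m: 0.5 × 2.1×10⁻⁴ × 750 = 0.07875 m
870–2270 m: 1400 × 0.14 × 1×10⁻⁴ = 0.01960 m
Δh = 0.05760 + 0.07875 + 0.01960 = 0.15595 m ≈ 156 mm

Δh = 156 mm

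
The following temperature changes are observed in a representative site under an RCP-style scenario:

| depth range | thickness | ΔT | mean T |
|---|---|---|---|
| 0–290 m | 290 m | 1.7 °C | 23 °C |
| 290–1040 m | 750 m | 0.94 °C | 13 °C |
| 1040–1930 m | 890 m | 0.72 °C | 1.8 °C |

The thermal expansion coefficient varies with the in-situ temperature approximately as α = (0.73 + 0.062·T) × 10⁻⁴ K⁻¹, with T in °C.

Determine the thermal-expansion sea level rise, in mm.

Layer 1: α = (0.73 + 0.062×23)×10⁻⁴ = 2.156×10⁻⁴ K⁻¹
Layer 2: α = (0.73 + 0.062×13)×10⁻⁴ = 1.536×10⁻⁴ K⁻¹
Layer 3: α = (0.73 + 0.062×1.8)×10⁻⁴ = 0.8416×10⁻⁴ K⁻¹
2.156×10⁻⁴ × 290 × 1.7 = 0.1062908 m
0.94 × 1.536×10⁻⁴ × 750 = 0.108288 m
1040–1930 m: 0.8416×10⁻⁴ × 0.72 × 890 = 0.053929728 m
Δh = 0.1062908 + 0.108288 + 0.053929728 = 0.268508528 m

270 mm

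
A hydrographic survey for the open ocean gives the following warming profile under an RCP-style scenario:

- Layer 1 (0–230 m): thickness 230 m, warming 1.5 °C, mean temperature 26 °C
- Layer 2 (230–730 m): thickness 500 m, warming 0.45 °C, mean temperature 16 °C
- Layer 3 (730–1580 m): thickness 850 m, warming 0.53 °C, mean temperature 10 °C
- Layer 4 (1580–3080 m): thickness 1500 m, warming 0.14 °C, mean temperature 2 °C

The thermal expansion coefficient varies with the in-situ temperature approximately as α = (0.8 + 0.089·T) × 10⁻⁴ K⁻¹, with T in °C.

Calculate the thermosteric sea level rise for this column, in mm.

Layer 1: α = (0.8 + 0.089×26)×10⁻⁴ = 3.114×10⁻⁴ K⁻¹
Layer 2: α = (0.8 + 0.089×16)×10⁻⁴ = 2.224×10⁻⁴ K⁻¹
Layer 3: α = (0.8 + 0.089×10)×10⁻⁴ = 1.69×10⁻⁴ K⁻¹
Layer 4: α = (0.8 + 0.089×2)×10⁻⁴ = 0.978×10⁻⁴ K⁻¹
Layer 1: 1.5 × 230 × 3.114×10⁻⁴ = 0.107433 m
2.224×10⁻⁴ × 0.45 × 500 = 0.05004 m
730–1580 m: 850 × 0.53 × 1.69×10⁻⁴ = 0.0761345 m
1500 × 0.978×10⁻⁴ × 0.14 = 0.020538 m
Δh = 0.107433 + 0.05004 + 0.0761345 + 0.020538 = 0.2541455 m

about 250 mm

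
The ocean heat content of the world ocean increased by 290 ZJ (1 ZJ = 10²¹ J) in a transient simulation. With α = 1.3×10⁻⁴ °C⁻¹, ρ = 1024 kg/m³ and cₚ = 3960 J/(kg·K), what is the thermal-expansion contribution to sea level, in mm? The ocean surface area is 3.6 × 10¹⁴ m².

26 mm of thermosteric rise

Per unit area: Q = 290×10²¹ / (3.6×10¹⁴) ≈ 8.056×10⁸ J/m²
Δh = αQ/(ρcₚ) = 1.3×10⁻⁴ × 8.056×10⁸ / (1024 × 3960) ≈ 0.025827 m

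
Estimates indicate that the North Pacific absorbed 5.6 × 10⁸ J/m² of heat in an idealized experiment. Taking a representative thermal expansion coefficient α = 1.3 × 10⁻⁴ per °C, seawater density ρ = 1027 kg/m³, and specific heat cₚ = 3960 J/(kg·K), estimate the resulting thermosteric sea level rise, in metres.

Δh = αQ/(ρcₚ) = 1.3×10⁻⁴ × 5.6×10⁸ / (1027 × 3960) ≈ 0.017901 m

Δh ≈ 0.0179 m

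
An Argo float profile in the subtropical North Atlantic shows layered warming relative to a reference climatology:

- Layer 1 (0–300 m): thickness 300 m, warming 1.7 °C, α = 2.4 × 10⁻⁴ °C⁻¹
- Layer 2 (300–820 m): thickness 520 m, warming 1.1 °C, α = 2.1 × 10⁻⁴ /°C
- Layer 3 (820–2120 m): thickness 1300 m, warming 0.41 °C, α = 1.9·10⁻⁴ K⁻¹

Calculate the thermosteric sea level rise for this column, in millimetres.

Δh ≈ 340 mm

0–300 m: 300 × 1.7 × 2.4×10⁻⁴ = 0.12240 m
300–820 m: 520 × 2.1×10⁻⁴ × 1.1 = 0.12012 m
820–2120 m: 0.41 × 1.9×10⁻⁴ × 1300 = 0.10127 m
Δh = 0.12240 + 0.12012 + 0.10127 = 0.34379 m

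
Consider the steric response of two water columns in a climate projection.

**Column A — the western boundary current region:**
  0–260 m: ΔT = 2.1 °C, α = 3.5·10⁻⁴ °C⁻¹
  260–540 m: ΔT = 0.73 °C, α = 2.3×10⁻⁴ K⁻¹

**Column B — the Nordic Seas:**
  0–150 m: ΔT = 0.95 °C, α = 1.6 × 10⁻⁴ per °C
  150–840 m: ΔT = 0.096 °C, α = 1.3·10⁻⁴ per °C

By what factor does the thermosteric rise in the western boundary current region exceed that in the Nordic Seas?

A Layer 1: 260 × 2.1 × 3.5×10⁻⁴ = 0.19110 m
A 0.73 × 280 × 2.3×10⁻⁴ = 0.047012 m
A total: 0.238112 m
B 0–150 m: 1.6×10⁻⁴ × 0.95 × 150 = 0.02280 m
B 1.3×10⁻⁴ × 0.096 × 690 = 0.0086112 m
B total: 0.0314112 m
Ratio: 0.238112 / 0.0314112 ≈ 7.580

7.58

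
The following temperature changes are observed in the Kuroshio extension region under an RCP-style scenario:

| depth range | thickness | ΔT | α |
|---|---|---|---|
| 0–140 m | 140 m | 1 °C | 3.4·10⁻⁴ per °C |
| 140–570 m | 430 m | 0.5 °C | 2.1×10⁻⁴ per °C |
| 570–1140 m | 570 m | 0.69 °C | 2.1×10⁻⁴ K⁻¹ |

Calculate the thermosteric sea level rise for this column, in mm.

175 mm

3.4×10⁻⁴ × 140 × 1 = 0.04760 m
Layer 2: 430 × 2.1×10⁻⁴ × 0.5 = 0.04515 m
2.1×10⁻⁴ × 0.69 × 570 = 0.082593 m
Δh = 0.04760 + 0.04515 + 0.082593 = 0.175343 m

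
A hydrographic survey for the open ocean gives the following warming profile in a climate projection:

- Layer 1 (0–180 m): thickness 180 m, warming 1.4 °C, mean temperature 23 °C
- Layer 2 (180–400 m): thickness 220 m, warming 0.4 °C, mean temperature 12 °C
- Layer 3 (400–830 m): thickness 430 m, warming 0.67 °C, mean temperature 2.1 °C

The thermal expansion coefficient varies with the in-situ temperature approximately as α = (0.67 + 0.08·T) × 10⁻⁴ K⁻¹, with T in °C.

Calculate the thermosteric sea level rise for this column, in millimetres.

Δh = 102 mm

Layer 1: α = (0.67 + 0.08×23)×10⁻⁴ = 2.51×10⁻⁴ K⁻¹
Layer 2: α = (0.67 + 0.08×12)×10⁻⁴ = 1.63×10⁻⁴ K⁻¹
Layer 3: α = (0.67 + 0.08×2.1)×10⁻⁴ = 0.838×10⁻⁴ K⁻¹
0–180 m: 1.4 × 180 × 2.51×10⁻⁴ = 0.063252 m
220 × 1.63×10⁻⁴ × 0.4 = 0.014344 m
430 × 0.838×10⁻⁴ × 0.67 = 0.02414278 m
Δh = 0.063252 + 0.014344 + 0.02414278 = 0.10173878 m ≈ 102 mm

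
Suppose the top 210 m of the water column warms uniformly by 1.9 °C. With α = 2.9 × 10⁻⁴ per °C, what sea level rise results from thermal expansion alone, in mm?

Δh = αΔT·H = 2.9×10⁻⁴ × 1.9 × 210 = 0.11571 m

116 mm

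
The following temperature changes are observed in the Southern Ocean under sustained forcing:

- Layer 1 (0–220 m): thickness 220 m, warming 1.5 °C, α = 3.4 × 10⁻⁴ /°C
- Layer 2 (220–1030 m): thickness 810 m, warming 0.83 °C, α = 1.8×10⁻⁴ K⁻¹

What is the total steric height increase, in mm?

233 mm

1.5 × 220 × 3.4×10⁻⁴ = 0.11220 m
0.83 × 1.8×10⁻⁴ × 810 = 0.121014 m
Δh = 0.11220 + 0.121014 = 0.233214 m ≈ 233 mm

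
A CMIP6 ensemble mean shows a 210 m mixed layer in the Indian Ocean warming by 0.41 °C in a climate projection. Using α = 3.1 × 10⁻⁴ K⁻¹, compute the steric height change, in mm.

Δh ≈ 27 mm

Δh = αΔT·H = 3.1×10⁻⁴ × 0.41 × 210 = 0.026691 m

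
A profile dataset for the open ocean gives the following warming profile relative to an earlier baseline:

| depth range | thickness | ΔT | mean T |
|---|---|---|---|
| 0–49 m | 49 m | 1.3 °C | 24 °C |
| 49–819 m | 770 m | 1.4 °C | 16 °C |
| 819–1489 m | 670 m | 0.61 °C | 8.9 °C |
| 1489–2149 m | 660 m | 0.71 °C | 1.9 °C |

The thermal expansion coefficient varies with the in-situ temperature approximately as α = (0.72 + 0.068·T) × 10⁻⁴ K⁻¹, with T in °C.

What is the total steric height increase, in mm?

304 mm of thermosteric rise

Layer 1: α = (0.72 + 0.068×24)×10⁻⁴ = 2.352×10⁻⁴ K⁻¹
Layer 2: α = (0.72 + 0.068×16)×10⁻⁴ = 1.808×10⁻⁴ K⁻¹
Layer 3: α = (0.72 + 0.068×8.9)×10⁻⁴ = 1.3252×10⁻⁴ K⁻¹
Layer 4: α = (0.72 + 0.068×1.9)×10⁻⁴ = 0.8492×10⁻⁴ K⁻¹
49 × 2.352×10⁻⁴ × 1.3 = 0.01498224 m
49–819 m: 1.4 × 1.808×10⁻⁴ × 770 = 0.1949024 m
Layer 3: 1.3252×10⁻⁴ × 670 × 0.61 = 0.054160924 m
Layer 4: 0.8492×10⁻⁴ × 0.71 × 660 = 0.039793512 m
Δh = 0.01498224 + 0.1949024 + 0.054160924 + 0.039793512 = 0.303839076 m ≈ 304 mm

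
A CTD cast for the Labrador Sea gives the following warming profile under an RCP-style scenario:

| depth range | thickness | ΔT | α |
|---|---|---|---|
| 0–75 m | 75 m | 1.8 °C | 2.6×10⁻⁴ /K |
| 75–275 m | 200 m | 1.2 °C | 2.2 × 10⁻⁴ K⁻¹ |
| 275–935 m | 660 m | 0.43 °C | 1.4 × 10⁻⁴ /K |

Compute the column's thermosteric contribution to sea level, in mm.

75 × 1.8 × 2.6×10⁻⁴ = 0.03510 m
1.2 × 2.2×10⁻⁴ × 200 = 0.05280 m
Layer 3: 660 × 1.4×10⁻⁴ × 0.43 = 0.039732 m
Δh = 0.03510 + 0.05280 + 0.039732 = 0.127632 m ≈ 128 mm

128 mm of thermosteric rise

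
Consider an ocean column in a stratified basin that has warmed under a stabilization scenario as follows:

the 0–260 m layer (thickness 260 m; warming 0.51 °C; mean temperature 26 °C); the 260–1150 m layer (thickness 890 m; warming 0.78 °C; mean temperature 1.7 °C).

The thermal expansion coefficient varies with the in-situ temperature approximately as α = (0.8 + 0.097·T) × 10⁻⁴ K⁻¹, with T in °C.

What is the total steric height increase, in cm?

11.1 cm of thermosteric rise

Layer 1: α = (0.8 + 0.097×26)×10⁻⁴ = 3.322×10⁻⁴ K⁻¹
Layer 2: α = (0.8 + 0.097×1.7)×10⁻⁴ = 0.9649×10⁻⁴ K⁻¹
Layer 1: 0.51 × 3.322×10⁻⁴ × 260 = 0.04404972 m
0.9649×10⁻⁴ × 0.78 × 890 = 0.066983358 m
Δh = 0.04404972 + 0.066983358 = 0.111033078 m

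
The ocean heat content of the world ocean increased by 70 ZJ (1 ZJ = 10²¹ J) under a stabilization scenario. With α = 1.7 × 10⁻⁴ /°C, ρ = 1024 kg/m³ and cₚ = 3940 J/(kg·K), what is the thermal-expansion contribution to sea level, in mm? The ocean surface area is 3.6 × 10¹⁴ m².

8.2 mm of thermosteric rise

Per unit area: Q = 70×10²¹ / (3.6×10¹⁴) ≈ 1.944×10⁸ J/m²
Δh = αQ/(ρcₚ) = 1.7×10⁻⁴ × 1.944×10⁸ / (1024 × 3940) ≈ 0.0081912 m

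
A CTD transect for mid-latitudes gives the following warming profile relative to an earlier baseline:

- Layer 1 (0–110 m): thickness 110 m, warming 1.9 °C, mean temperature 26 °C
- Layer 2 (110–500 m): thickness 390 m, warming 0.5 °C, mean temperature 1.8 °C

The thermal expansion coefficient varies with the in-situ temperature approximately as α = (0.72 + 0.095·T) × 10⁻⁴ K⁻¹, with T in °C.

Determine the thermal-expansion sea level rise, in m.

0.0840 m

Layer 1: α = (0.72 + 0.095×26)×10⁻⁴ = 3.19×10⁻⁴ K⁻¹
Layer 2: α = (0.72 + 0.095×1.8)×10⁻⁴ = 0.891×10⁻⁴ K⁻¹
Layer 1: 110 × 1.9 × 3.19×10⁻⁴ = 0.066671 m
0.891×10⁻⁴ × 0.5 × 390 = 0.0173745 m
Δh = 0.066671 + 0.0173745 = 0.0840455 m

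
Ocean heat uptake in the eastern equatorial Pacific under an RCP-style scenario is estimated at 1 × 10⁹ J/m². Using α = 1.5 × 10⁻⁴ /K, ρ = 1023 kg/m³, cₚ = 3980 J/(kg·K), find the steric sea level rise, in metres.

0.0368 m of thermosteric rise

Δh = αQ/(ρcₚ) = 1.5×10⁻⁴ × 1×10⁹ / (1023 × 3980) ≈ 0.036841 m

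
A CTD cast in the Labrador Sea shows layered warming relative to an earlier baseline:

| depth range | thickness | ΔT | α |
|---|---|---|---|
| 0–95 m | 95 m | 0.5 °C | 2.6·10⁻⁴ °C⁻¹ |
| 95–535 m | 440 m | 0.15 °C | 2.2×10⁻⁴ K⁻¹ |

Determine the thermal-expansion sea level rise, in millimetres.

2.6×10⁻⁴ × 95 × 0.5 = 0.01235 m
440 × 0.15 × 2.2×10⁻⁴ = 0.01452 m
Δh = 0.01235 + 0.01452 = 0.02687 m ≈ 26.9 mm

Δh = 26.9 mm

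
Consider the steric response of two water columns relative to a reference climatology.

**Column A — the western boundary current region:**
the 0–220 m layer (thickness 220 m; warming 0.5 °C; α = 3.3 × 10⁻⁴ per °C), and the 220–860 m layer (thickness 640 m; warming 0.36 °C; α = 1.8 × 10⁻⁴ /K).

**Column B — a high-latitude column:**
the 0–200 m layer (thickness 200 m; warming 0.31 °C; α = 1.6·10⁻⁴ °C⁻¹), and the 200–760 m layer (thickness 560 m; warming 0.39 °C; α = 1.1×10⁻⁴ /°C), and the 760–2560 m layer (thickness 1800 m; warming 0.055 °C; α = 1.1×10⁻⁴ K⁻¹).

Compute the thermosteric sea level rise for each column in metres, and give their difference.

Δh_A ≈ 0.0778 m, Δh_B ≈ 0.0448 m; difference ≈ 0.0329 m

A Layer 1: 220 × 3.3×10⁻⁴ × 0.5 = 0.03630 m
A Layer 2: 1.8×10⁻⁴ × 640 × 0.36 = 0.041472 m
A total: 0.077772 m
B 200 × 1.6×10⁻⁴ × 0.31 = 0.00992 m
B 560 × 0.39 × 1.1×10⁻⁴ = 0.024024 m
B 1.1×10⁻⁴ × 0.055 × 1800 = 0.01089 m
B total: 0.044834 m
Difference: 0.077772 − 0.044834 = 0.032938 m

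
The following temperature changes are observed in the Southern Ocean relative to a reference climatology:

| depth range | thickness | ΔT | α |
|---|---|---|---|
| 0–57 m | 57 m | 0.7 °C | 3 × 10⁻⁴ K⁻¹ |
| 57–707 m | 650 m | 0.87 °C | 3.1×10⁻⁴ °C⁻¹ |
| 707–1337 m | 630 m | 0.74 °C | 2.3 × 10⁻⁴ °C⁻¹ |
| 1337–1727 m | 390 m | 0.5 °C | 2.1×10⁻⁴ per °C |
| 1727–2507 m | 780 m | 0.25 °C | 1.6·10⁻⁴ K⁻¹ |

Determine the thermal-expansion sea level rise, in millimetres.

Δh = 370 mm

0.7 × 57 × 3×10⁻⁴ = 0.01197 m
3.1×10⁻⁴ × 650 × 0.87 = 0.175305 m
Layer 3: 0.74 × 2.3×10⁻⁴ × 630 = 0.107226 m
1337–1727 m: 0.5 × 2.1×10⁻⁴ × 390 = 0.04095 m
1727–2507 m: 780 × 1.6×10⁻⁴ × 0.25 = 0.03120 m
Δh = 0.01197 + 0.175305 + 0.107226 + 0.04095 + 0.03120 = 0.366651 m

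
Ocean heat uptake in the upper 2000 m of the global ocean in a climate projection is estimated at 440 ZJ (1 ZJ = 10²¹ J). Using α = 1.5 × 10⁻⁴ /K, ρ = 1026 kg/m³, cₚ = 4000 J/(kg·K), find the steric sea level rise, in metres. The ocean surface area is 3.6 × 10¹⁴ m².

Per unit area: Q = 440×10²¹ / (3.6×10¹⁴) ≈ 1.222×10⁹ J/m²
Δh = αQ/(ρcₚ) = 1.5×10⁻⁴ × 1.222×10⁹ / (1026 × 4000) ≈ 0.044664 m

about 0.0447 m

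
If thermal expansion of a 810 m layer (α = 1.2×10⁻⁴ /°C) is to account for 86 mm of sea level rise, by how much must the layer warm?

ΔT = Δh/(αH) = 0.086 / (1.2×10⁻⁴ × 810) ≈ 0.8848 °C

0.885 °C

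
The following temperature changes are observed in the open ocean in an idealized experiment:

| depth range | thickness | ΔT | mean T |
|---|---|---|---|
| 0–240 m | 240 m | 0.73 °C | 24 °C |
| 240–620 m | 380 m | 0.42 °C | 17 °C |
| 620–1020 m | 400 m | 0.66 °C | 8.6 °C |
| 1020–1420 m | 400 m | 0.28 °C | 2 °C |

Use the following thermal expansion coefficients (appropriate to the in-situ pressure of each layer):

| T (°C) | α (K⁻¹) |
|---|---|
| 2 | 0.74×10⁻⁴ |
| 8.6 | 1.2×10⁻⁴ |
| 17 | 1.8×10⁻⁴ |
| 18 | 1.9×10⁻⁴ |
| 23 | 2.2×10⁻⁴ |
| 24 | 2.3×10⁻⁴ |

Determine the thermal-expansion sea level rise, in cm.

Δh = 10.9 cm

Layer 1 at 24 °C → α = 2.3×10⁻⁴ K⁻¹
Layer 2 at 17 °C → α = 1.8×10⁻⁴ K⁻¹
Layer 3 at 8.6 °C → α = 1.2×10⁻⁴ K⁻¹
Layer 4 at 2 °C → α = 0.74×10⁻⁴ K⁻¹
0–240 m: 240 × 2.3×10⁻⁴ × 0.73 = 0.040296 m
380 × 0.42 × 1.8×10⁻⁴ = 0.028728 m
Layer 3: 1.2×10⁻⁴ × 400 × 0.66 = 0.03168 m
0.28 × 400 × 0.74×10⁻⁴ = 0.008288 m
Δh = 0.040296 + 0.028728 + 0.03168 + 0.008288 = 0.108992 m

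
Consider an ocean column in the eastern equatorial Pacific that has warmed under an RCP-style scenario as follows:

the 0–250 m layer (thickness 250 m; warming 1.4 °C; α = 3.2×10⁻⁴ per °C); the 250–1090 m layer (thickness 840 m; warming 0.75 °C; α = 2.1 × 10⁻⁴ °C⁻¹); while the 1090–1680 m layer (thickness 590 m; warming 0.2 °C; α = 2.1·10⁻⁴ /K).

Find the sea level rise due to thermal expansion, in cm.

Δh = 26.9 cm

1.4 × 3.2×10⁻⁴ × 250 = 0.11200 m
Layer 2: 840 × 0.75 × 2.1×10⁻⁴ = 0.13230 m
590 × 2.1×10⁻⁴ × 0.2 = 0.02478 m
Δh = 0.11200 + 0.13230 + 0.02478 = 0.26908 m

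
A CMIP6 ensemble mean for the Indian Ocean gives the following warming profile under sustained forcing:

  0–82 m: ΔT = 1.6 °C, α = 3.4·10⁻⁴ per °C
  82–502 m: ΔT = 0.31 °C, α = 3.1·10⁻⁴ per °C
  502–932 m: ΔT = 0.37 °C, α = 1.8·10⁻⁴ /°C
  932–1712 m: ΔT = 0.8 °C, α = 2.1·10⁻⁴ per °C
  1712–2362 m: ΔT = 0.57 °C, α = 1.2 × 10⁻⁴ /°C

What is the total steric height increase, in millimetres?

3.4×10⁻⁴ × 1.6 × 82 = 0.044608 m
Layer 2: 420 × 3.1×10⁻⁴ × 0.31 = 0.040362 m
430 × 1.8×10⁻⁴ × 0.37 = 0.028638 m
Layer 4: 2.1×10⁻⁴ × 780 × 0.8 = 0.13104 m
Layer 5: 1.2×10⁻⁴ × 0.57 × 650 = 0.04446 m
Δh = 0.044608 + 0.040362 + 0.028638 + 0.13104 + 0.04446 = 0.289108 m ≈ 289 mm

289 mm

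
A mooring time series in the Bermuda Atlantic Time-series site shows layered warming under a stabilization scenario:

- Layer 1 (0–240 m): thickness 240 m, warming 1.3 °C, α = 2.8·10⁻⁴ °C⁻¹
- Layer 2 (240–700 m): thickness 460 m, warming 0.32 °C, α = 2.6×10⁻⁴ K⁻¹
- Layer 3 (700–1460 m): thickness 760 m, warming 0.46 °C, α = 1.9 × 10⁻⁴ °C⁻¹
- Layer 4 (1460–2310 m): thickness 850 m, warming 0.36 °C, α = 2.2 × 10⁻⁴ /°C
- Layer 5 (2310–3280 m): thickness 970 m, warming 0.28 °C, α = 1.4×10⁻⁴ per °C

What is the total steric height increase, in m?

2.8×10⁻⁴ × 240 × 1.3 = 0.08736 m
Layer 2: 2.6×10⁻⁴ × 0.32 × 460 = 0.038272 m
Layer 3: 0.46 × 1.9×10⁻⁴ × 760 = 0.066424 m
1460–2310 m: 0.36 × 850 × 2.2×10⁻⁴ = 0.06732 m
970 × 0.28 × 1.4×10⁻⁴ = 0.038024 m
Δh = 0.08736 + 0.038272 + 0.066424 + 0.06732 + 0.038024 = 0.29740 m ≈ 0.297 m

0.297 m of thermosteric rise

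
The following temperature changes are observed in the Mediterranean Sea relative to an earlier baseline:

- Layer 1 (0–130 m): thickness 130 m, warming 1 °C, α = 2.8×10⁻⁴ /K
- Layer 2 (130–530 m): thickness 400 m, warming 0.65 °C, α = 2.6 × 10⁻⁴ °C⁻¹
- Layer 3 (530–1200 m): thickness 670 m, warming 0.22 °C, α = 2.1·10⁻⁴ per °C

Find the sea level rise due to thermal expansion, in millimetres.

Δh ≈ 135 mm

0–130 m: 1 × 130 × 2.8×10⁻⁴ = 0.03640 m
130–530 m: 0.65 × 400 × 2.6×10⁻⁴ = 0.06760 m
0.22 × 2.1×10⁻⁴ × 670 = 0.030954 m
Δh = 0.03640 + 0.06760 + 0.030954 = 0.134954 m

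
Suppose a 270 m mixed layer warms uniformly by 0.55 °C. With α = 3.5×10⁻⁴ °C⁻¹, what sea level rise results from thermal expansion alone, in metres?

Δh = αΔT·H = 3.5×10⁻⁴ × 0.55 × 270 = 0.051975 m

Δh ≈ 0.0520 m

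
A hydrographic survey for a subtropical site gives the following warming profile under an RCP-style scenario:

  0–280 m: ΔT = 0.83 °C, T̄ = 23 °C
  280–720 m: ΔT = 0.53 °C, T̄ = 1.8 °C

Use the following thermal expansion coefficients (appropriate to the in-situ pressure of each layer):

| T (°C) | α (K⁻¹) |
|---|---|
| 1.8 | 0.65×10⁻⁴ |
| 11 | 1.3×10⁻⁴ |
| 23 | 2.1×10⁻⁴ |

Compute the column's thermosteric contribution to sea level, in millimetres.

Layer 1 at 23 °C → α = 2.1×10⁻⁴ K⁻¹
Layer 2 at 1.8 °C → α = 0.65×10⁻⁴ K⁻¹
280 × 2.1×10⁻⁴ × 0.83 = 0.048804 m
0.53 × 440 × 0.65×10⁻⁴ = 0.015158 m
Δh = 0.048804 + 0.015158 = 0.063962 m

Δh = 64 mm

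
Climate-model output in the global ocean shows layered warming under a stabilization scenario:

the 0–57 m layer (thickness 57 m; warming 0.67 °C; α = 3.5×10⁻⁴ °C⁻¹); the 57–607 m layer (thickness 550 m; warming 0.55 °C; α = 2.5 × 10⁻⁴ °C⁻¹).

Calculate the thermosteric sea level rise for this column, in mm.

about 89.0 mm

0–57 m: 57 × 0.67 × 3.5×10⁻⁴ = 0.0133665 m
57–607 m: 550 × 2.5×10⁻⁴ × 0.55 = 0.075625 m
Δh = 0.0133665 + 0.075625 = 0.0889915 m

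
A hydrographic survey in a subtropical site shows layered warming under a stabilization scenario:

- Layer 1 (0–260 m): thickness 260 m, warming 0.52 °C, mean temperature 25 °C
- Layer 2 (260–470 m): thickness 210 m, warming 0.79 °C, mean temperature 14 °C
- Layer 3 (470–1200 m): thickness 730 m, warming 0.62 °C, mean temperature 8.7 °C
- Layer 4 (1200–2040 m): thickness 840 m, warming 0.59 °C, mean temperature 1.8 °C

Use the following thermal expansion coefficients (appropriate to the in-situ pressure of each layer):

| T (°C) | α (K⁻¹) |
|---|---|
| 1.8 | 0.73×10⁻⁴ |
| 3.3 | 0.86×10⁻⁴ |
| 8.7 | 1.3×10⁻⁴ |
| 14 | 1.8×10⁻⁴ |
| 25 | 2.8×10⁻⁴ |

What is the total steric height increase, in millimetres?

Δh ≈ 163 mm

Layer 1 at 25 °C → α = 2.8×10⁻⁴ K⁻¹
Layer 2 at 14 °C → α = 1.8×10⁻⁴ K⁻¹
Layer 3 at 8.7 °C → α = 1.3×10⁻⁴ K⁻¹
Layer 4 at 1.8 °C → α = 0.73×10⁻⁴ K⁻¹
0–260 m: 260 × 2.8×10⁻⁴ × 0.52 = 0.037856 m
Layer 2: 1.8×10⁻⁴ × 210 × 0.79 = 0.029862 m
730 × 1.3×10⁻⁴ × 0.62 = 0.058838 m
Layer 4: 840 × 0.73×10⁻⁴ × 0.59 = 0.0361788 m
Δh = 0.037856 + 0.029862 + 0.058838 + 0.0361788 = 0.1627348 m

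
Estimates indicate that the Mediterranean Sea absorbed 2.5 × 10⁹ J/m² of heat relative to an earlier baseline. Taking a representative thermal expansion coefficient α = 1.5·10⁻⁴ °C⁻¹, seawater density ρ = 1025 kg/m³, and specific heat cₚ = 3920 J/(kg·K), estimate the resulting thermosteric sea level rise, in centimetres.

Δh = αQ/(ρcₚ) = 1.5×10⁻⁴ × 2.5×10⁹ / (1025 × 3920) ≈ 0.09333 m

9.33 cm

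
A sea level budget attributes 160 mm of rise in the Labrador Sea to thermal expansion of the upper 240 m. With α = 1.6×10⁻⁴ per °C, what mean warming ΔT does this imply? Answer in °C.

ΔT = Δh/(αH) = 0.16 / (1.6×10⁻⁴ × 240) ≈ 4.167 °C

ΔT ≈ 4.17 °C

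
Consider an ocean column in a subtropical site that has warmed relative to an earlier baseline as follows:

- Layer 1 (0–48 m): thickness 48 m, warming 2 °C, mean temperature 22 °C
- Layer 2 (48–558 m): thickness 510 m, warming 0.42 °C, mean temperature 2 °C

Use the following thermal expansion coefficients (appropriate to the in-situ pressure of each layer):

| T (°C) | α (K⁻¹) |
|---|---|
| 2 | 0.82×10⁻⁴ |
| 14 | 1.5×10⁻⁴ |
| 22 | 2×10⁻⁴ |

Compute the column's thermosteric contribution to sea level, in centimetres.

Layer 1 at 22 °C → α = 2×10⁻⁴ K⁻¹
Layer 2 at 2 °C → α = 0.82×10⁻⁴ K⁻¹
Layer 1: 2 × 2×10⁻⁴ × 48 = 0.01920 m
48–558 m: 0.82×10⁻⁴ × 510 × 0.42 = 0.0175644 m
Δh = 0.01920 + 0.0175644 = 0.0367644 m ≈ 3.68 cm

Δh ≈ 3.68 cm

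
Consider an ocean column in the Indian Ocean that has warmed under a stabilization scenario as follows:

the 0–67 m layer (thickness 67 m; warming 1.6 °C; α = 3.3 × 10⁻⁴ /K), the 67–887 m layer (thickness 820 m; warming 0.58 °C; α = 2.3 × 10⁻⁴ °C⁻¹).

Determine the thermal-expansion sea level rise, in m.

about 0.145 m

67 × 3.3×10⁻⁴ × 1.6 = 0.035376 m
Layer 2: 820 × 2.3×10⁻⁴ × 0.58 = 0.109388 m
Δh = 0.035376 + 0.109388 = 0.144764 m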